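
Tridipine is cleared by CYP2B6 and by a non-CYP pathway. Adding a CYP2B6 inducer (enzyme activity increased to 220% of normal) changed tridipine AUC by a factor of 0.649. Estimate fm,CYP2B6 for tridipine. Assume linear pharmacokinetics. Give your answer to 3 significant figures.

Let x = fm,CYP2B6. Because AUC ∝ 1/CL, relative clearance rose to 1/0.649 = 1.541.
Only the CYP2B6 route changed, so 1.541 = x·2.2 + (1 − x), giving x = 0.451.

0.451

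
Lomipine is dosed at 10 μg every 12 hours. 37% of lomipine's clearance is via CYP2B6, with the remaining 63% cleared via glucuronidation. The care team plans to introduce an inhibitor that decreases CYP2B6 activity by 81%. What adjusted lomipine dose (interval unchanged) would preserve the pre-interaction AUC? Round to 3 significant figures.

The CYP2B6 pathway (37% of clearance) is reduced to 0.19× activity: 0.37 × 0.19 = 0.0703.
Non-CYP routes (63%) are unchanged.
Relative clearance = 0.0703 + 0.63 = 0.7003.
To maintain the same steady-state level, dose must scale with clearance: new dose = 10 × 0.7003 = 7.00 μg.

7.00 μg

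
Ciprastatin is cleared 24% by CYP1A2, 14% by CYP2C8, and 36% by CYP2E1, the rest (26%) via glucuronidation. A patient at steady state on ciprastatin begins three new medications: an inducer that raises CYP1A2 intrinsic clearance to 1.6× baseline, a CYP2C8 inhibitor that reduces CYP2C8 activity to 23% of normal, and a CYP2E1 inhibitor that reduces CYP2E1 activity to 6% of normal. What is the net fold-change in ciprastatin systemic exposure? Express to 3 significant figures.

1.43

The CYP1A2 pathway (24% of clearance) is boosted to 1.6× activity: 0.24 × 1.6 = 0.384.
The CYP2C8 pathway (14% of clearance) is reduced to 0.23× activity: 0.14 × 0.23 = 0.0322.
The CYP2E1 pathway (36% of clearance) is reduced to 0.06× activity: 0.36 × 0.06 = 0.0216.
The remaining 26% of clearance is unaffected.
New clearance relative to baseline: 0.384 + 0.0322 + 0.0216 + 0.26 = 0.6978.
Systemic exposure ∝ 1/CL: fold-change = 1 / 0.6978 = 1.43.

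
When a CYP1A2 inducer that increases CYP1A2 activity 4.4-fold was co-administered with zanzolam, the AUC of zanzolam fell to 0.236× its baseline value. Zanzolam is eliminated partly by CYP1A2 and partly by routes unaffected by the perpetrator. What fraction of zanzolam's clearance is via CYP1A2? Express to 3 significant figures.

0.952

CL'/CL = 1 / 0.236 = 4.237
4.4·fm + (1 − fm) = 4.237
fm = (4.237 − 1) / (4.4 − 1) = 0.952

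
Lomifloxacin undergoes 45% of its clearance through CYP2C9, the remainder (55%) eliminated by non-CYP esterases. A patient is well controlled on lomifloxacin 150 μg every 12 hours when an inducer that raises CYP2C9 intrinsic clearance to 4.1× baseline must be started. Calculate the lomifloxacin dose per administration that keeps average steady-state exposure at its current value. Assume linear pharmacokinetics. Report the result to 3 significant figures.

CYP2C9: 0.45 × 4.1 = 1.845
Other: 0.55 (unchanged)
CL_new/CL_old = 1.845 + 0.55 = 2.395.
To maintain the same steady-state level, dose must scale with clearance: new dose = 150 × 2.395 = 359 μg.

359 μg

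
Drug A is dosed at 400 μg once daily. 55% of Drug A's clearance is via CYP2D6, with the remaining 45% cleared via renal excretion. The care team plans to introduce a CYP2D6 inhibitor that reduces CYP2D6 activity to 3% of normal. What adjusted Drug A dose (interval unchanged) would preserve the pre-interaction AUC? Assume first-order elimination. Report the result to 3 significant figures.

187 μg

The CYP2D6 pathway (55% of clearance) is reduced to 0.03× activity: 0.55 × 0.03 = 0.0165.
The remaining 45% of clearance is unaffected.
CL_new/CL_old = 0.0165 + 0.45 = 0.4665.
Exposure is unchanged when dose changes in proportion to clearance. New dose = 400 μg × 0.4665 = 187 μg.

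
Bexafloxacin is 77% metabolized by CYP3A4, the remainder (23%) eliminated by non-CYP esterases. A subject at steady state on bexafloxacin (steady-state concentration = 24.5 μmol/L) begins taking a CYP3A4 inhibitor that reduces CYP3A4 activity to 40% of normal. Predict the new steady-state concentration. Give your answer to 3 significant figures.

45.5 μmol/L

CYP3A4: 0.77 × 0.4 = 0.308
Other: 0.23 (unchanged)
CL_new/CL_old = 0.308 + 0.23 = 0.538.
New steady-state concentration = baseline ÷ relative clearance = 24.5 / 0.538 = 45.5 μmol/L.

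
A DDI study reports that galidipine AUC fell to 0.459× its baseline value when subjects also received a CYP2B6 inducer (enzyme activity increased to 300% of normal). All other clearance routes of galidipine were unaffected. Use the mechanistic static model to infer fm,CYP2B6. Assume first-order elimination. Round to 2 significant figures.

Let fm be the CYP2B6 fraction. New clearance relative to baseline = fm × 3 + (1 − fm).
AUC ratio = 1 / (new CL fraction), so new CL fraction = 1 / 0.459 = 2.179.
fm × 3 + 1 − fm = 2.179  ⇒  fm × (3 − 1) = 1.179  ⇒  fm = 0.59.

0.59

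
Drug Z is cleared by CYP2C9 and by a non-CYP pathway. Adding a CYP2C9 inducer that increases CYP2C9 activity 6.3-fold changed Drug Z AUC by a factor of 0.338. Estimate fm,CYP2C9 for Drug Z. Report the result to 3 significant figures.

0.370

Let fm be the CYP2C9 fraction. New clearance relative to baseline = fm × 6.3 + (1 − fm).
AUC ratio = 1 / (new CL fraction), so new CL fraction = 1 / 0.338 = 2.959.
fm × 6.3 + 1 − fm = 2.959  ⇒  fm × (6.3 − 1) = 1.959  ⇒  fm = 0.370.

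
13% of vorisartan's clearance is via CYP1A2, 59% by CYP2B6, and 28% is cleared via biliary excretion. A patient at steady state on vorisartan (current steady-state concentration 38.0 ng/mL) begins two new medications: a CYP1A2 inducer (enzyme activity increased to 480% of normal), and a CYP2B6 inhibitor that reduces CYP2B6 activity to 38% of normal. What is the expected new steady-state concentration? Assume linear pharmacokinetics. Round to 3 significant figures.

33.7 ng/mL

The CYP1A2 pathway (13% of clearance) rises to 4.8× activity: 0.13 × 4.8 = 0.624.
The CYP2B6 pathway (59% of clearance) is reduced to 0.38× activity: 0.59 × 0.38 = 0.2242.
The remaining 28% of clearance is unaffected.
New clearance relative to baseline: 0.624 + 0.2242 + 0.28 = 1.1282.
New steady-state concentration = 38.0 / 1.1282 = 33.7 ng/mL (concentration scales inversely with clearance).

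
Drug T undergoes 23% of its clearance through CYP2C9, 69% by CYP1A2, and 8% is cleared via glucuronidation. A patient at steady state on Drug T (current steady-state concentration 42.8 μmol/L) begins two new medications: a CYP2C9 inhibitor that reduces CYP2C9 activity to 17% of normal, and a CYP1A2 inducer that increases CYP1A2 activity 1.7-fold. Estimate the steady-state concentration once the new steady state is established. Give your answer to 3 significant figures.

33.1 μmol/L

The CYP2C9 pathway (23% of clearance) drops to 0.17× activity: 0.23 × 0.17 = 0.0391.
The CYP1A2 pathway (69% of clearance) increases to 1.7× activity: 0.69 × 1.7 = 1.173.
Non-CYP routes (8%) are unchanged.
CL_new/CL_old = 0.0391 + 1.173 + 0.08 = 1.2921.
Steady-state concentration ∝ 1/CL: new value = 42.8 / 1.2921 = 33.1 μmol/L.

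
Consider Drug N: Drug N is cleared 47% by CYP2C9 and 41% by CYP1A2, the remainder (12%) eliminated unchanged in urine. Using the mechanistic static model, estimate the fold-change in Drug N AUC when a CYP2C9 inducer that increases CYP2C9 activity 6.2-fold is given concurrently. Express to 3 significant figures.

The CYP2C9 pathway (47% of clearance) is boosted to 6.2× activity: 0.47 × 6.2 = 2.914.
CYP1A2 (41%) and the residual 12% are unaffected.
Relative clearance = 2.914 + 0.41 + 0.12 = 3.444.
AUC is inversely proportional to clearance, so the fold-change is 1 / 3.444 = 0.290.

0.290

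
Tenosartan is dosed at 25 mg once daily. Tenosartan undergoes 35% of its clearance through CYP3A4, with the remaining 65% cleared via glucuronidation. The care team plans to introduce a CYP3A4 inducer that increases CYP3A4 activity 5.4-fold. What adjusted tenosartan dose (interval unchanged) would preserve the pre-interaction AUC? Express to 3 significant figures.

The CYP3A4 pathway (35% of clearance) increases to 5.4× activity: 0.35 × 5.4 = 1.89.
The remaining 65% of clearance is unaffected.
Relative clearance = 1.89 + 0.65 = 2.54.
Css,avg = (dose rate)/CL, so holding Css fixed requires dose ∝ CL: 25 × 2.54 = 63.5 mg.

63.5 mg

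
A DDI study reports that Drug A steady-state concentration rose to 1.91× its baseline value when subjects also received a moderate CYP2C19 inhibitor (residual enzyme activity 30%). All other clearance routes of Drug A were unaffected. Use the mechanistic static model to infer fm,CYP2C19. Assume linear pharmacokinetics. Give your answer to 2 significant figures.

Call the CYP2C19 fraction fm. After the interaction, CL_new/CL_old = fm × 0.3 + (1 − fm).
Steady-state concentration ratio = 1 / (new CL fraction), so new CL fraction = 1 / 1.91 = 0.5236.
fm × 0.3 + 1 − fm = 0.5236  ⇒  fm × (0.3 − 1) = −0.4764  ⇒  fm = 0.68.

0.68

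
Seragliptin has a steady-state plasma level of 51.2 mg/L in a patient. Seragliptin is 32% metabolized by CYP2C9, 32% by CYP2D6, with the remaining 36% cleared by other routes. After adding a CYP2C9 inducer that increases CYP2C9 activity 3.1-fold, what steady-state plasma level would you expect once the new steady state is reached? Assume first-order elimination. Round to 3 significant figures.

CYP2C9: 0.32 × 3.1 = 0.992
CYP2D6: 0.32 (unchanged)
Other: 0.36 (unchanged)
New clearance relative to baseline: 0.992 + 0.32 + 0.36 = 1.672.
New steady-state plasma level = baseline ÷ relative clearance = 51.2 / 1.672 = 30.6 mg/L.

30.6 mg/L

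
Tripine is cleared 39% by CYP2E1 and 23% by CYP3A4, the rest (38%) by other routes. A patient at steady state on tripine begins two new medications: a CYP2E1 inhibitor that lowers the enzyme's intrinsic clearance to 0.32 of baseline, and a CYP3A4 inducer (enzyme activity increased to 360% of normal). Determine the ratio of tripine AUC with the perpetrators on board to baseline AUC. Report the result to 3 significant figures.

The CYP2E1 pathway (39% of clearance) is reduced to 0.32× activity: 0.39 × 0.32 = 0.1248.
The CYP3A4 pathway (23% of clearance) is boosted to 3.6× activity: 0.23 × 3.6 = 0.828.
Non-CYP routes (38%) are unchanged.
Relative clearance = 0.1248 + 0.828 + 0.38 = 1.3328.
Because AUC varies inversely with clearance, the combined effect is 1 / 1.3328 = 0.750.

0.750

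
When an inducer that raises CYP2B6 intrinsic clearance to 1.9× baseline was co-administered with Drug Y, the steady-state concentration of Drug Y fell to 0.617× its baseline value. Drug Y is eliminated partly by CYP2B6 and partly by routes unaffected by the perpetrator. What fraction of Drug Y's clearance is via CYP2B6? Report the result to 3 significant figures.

0.690

CL'/CL = 1 / 0.617 = 1.621
1.9·fm + (1 − fm) = 1.621
fm = (1.621 − 1) / (1.9 − 1) = 0.690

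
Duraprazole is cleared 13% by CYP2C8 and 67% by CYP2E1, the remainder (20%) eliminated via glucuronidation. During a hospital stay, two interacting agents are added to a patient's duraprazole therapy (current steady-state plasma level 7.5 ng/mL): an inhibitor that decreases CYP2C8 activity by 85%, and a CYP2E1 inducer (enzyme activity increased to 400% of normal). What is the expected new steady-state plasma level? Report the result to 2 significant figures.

The CYP2C8 pathway (13% of clearance) is reduced to 0.15× activity: 0.13 × 0.15 = 0.0195.
The CYP2E1 pathway (67% of clearance) rises to 4× activity: 0.67 × 4 = 2.68.
The remaining 20% of clearance is unaffected.
New clearance relative to baseline: 0.0195 + 2.68 + 0.2 = 2.8995.
New steady-state plasma level = 7.5 / 2.8995 = 2.6 ng/mL (concentration scales inversely with clearance).

2.6 ng/mL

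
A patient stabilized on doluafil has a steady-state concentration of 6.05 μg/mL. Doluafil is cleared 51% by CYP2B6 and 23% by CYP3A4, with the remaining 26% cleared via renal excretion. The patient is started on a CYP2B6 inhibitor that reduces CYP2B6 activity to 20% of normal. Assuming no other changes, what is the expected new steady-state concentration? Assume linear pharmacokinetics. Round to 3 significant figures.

The CYP2B6 pathway (51% of clearance) drops to 0.2× activity: 0.51 × 0.2 = 0.102.
CYP3A4 (23%) and the residual 26% are unaffected.
Relative clearance = 0.102 + 0.23 + 0.26 = 0.592.
With dosing unchanged, steady-state concentration scales as 1/CL: 6.05 / 0.592 = 10.2 μg/mL.

10.2 μg/mL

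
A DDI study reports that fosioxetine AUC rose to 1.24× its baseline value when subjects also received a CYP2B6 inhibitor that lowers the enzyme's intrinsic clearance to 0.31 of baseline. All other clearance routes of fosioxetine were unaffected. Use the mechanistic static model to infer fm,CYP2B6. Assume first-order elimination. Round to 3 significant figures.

0.281

Write x for the fraction cleared via CYP2B6. The observed AUC change means clearance fell to 1/1.24 = 0.8065 of baseline.
Setting x·0.31 + (1 − x) = 0.8065 and solving: x = (0.8065 − 1)/(0.31 − 1) = 0.281.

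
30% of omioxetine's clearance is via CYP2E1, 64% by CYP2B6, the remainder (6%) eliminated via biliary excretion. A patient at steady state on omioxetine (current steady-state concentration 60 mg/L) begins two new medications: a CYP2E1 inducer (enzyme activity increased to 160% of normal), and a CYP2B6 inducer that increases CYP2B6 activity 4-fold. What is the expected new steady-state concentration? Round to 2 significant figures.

19 mg/L

The CYP2E1 pathway (30% of clearance) rises to 1.6× activity: 0.3 × 1.6 = 0.48.
The CYP2B6 pathway (64% of clearance) is boosted to 4× activity: 0.64 × 4 = 2.56.
Non-CYP routes (6%) are unchanged.
New clearance relative to baseline: 0.48 + 2.56 + 0.06 = 3.1.
New steady-state concentration = 60 / 3.1 = 19 mg/L (concentration scales inversely with clearance).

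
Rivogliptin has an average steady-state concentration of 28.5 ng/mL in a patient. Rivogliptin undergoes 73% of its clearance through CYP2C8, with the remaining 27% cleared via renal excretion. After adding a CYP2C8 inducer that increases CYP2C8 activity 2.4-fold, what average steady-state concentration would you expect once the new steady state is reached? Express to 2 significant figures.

The CYP2C8 pathway (73% of clearance) is boosted to 2.4× activity: 0.73 × 2.4 = 1.752.
The remaining 27% of clearance is unaffected.
CL_new/CL_old = 1.752 + 0.27 = 2.022.
With dosing unchanged, average steady-state concentration scales as 1/CL: 28.5 / 2.022 = 14 ng/mL.

14 ng/mL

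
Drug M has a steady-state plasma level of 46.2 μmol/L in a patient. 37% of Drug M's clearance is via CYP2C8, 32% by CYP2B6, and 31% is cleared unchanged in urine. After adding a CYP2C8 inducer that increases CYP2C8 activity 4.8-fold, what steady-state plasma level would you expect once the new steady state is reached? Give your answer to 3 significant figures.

19.2 μmol/L

CYP2C8: 0.37 × 4.8 = 1.776
CYP2B6: 0.32 (unchanged)
Other: 0.31 (unchanged)
New clearance relative to baseline: 1.776 + 0.32 + 0.31 = 2.406.
New steady-state plasma level = baseline ÷ relative clearance = 46.2 / 2.406 = 19.2 μmol/L.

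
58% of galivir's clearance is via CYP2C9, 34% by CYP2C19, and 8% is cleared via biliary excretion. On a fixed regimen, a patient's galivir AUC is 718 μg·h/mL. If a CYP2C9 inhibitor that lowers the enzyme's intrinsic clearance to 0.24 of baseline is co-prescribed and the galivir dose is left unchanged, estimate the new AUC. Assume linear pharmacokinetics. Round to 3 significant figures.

The CYP2C9 pathway (58% of clearance) is reduced to 0.24× activity: 0.58 × 0.24 = 0.1392.
CYP2C19 (34%) and the residual 8% are unaffected.
Relative clearance = 0.1392 + 0.34 + 0.08 = 0.5592.
With dosing unchanged, AUC scales as 1/CL: 718 / 0.5592 = 1.28 × 10³ μg·h/mL.

1.28 × 10³ μg·h/mL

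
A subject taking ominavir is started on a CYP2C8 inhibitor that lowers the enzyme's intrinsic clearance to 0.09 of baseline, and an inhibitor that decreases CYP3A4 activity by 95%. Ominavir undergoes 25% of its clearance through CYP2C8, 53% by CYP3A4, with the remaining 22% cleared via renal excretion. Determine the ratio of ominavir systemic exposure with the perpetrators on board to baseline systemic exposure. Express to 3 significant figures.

The CYP2C8 pathway (25% of clearance) drops to 0.09× activity: 0.25 × 0.09 = 0.0225.
The CYP3A4 pathway (53% of clearance) is reduced to 0.05× activity: 0.53 × 0.05 = 0.0265.
Non-CYP routes (22%) are unchanged.
Relative clearance = 0.0225 + 0.0265 + 0.22 = 0.269.
Because systemic exposure varies inversely with clearance, the combined effect is 1 / 0.269 = 3.72.

3.72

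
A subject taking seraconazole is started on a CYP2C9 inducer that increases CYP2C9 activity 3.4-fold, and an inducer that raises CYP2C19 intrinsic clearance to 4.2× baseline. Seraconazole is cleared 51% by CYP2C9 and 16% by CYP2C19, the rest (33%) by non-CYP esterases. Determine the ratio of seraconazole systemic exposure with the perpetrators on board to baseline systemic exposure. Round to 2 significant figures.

0.37

CYP2C9: 0.51 × 3.4 = 1.734
CYP2C19: 0.16 × 4.2 = 0.672
Other: 0.33 (unchanged)
New clearance relative to baseline: 1.734 + 0.672 + 0.33 = 2.736.
Systemic exposure ∝ 1/CL: fold-change = 1 / 2.736 = 0.37.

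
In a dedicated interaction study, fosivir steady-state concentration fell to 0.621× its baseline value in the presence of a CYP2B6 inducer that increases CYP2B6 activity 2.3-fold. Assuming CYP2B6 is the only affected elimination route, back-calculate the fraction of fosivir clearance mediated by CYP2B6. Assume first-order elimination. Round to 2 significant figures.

0.47

Write x for the fraction cleared via CYP2B6. The observed steady-state concentration change means clearance rose to 1/0.621 = 1.61 of baseline.
Only the CYP2B6 route changed, so 1.61 = x·2.3 + (1 − x), giving x = 0.47.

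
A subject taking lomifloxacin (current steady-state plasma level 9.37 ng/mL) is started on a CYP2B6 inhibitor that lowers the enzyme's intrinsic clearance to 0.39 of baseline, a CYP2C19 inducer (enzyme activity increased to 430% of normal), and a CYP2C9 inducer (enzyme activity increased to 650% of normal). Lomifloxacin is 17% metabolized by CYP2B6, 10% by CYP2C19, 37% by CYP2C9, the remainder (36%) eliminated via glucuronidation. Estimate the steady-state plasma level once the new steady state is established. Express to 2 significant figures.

2.9 ng/mL

The CYP2B6 pathway (17% of clearance) drops to 0.39× activity: 0.17 × 0.39 = 0.0663.
The CYP2C19 pathway (10% of clearance) rises to 4.3× activity: 0.1 × 4.3 = 0.43.
The CYP2C9 pathway (37% of clearance) rises to 6.5× activity: 0.37 × 6.5 = 2.405.
Non-CYP routes (36%) are unchanged.
New clearance relative to baseline: 0.0663 + 0.43 + 2.405 + 0.36 = 3.2613.
Dividing the baseline by the relative clearance: 9.37 / 3.2613 = 2.9 ng/mL.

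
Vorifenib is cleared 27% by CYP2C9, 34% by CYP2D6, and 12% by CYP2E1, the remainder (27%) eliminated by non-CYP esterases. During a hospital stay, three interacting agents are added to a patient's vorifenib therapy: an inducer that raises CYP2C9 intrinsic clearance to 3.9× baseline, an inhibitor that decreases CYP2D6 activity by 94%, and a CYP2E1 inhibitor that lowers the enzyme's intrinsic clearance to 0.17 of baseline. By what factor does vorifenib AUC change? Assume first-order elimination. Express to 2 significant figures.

0.73

The CYP2C9 pathway (27% of clearance) rises to 3.9× activity: 0.27 × 3.9 = 1.053.
The CYP2D6 pathway (34% of clearance) is reduced to 0.06× activity: 0.34 × 0.06 = 0.0204.
The CYP2E1 pathway (12% of clearance) falls to 0.17× activity: 0.12 × 0.17 = 0.0204.
Non-CYP routes (27%) are unchanged.
Relative clearance = 1.053 + 0.0204 + 0.0204 + 0.27 = 1.3638.
Net AUC ratio = 1 / 1.3638 = 0.73.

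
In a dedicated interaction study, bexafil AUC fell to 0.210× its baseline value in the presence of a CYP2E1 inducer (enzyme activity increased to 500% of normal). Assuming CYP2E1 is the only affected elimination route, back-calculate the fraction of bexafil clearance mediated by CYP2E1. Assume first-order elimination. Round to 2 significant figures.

CL'/CL = 1 / 0.210 = 4.762
5·fm + (1 − fm) = 4.762
fm = (4.762 − 1) / (5 − 1) = 0.94

0.94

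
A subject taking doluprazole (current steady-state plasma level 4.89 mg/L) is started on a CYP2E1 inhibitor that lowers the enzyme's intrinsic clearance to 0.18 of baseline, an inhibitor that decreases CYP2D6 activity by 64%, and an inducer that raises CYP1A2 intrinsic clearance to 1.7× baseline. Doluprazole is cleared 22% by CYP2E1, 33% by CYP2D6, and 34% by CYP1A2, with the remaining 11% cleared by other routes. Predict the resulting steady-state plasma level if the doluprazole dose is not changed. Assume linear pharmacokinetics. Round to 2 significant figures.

5.8 mg/L

The CYP2E1 pathway (22% of clearance) is reduced to 0.18× activity: 0.22 × 0.18 = 0.0396.
The CYP2D6 pathway (33% of clearance) drops to 0.36× activity: 0.33 × 0.36 = 0.1188.
The CYP1A2 pathway (34% of clearance) increases to 1.7× activity: 0.34 × 1.7 = 0.578.
The remaining 11% of clearance is unaffected.
New clearance relative to baseline: 0.0396 + 0.1188 + 0.578 + 0.11 = 0.8464.
New steady-state plasma level = 4.89 / 0.8464 = 5.8 mg/L (concentration scales inversely with clearance).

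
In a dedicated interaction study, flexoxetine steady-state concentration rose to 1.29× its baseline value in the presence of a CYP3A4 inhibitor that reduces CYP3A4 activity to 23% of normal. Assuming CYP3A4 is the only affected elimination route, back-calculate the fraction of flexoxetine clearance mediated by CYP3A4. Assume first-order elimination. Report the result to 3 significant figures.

0.292

Call the CYP3A4 fraction fm. After the interaction, CL_new/CL_old = fm × 0.23 + (1 − fm).
Steady-state concentration ratio = 1 / (new CL fraction), so new CL fraction = 1 / 1.29 = 0.7752.
fm × 0.23 + 1 − fm = 0.7752  ⇒  fm × (0.23 − 1) = −0.2248  ⇒  fm = 0.292.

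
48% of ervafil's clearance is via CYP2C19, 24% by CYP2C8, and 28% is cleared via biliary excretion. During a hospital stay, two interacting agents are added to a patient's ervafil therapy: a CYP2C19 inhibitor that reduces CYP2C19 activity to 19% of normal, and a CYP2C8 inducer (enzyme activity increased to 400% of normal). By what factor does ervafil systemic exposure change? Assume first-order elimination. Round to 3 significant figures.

The CYP2C19 pathway (48% of clearance) is reduced to 0.19× activity: 0.48 × 0.19 = 0.0912.
The CYP2C8 pathway (24% of clearance) rises to 4× activity: 0.24 × 4 = 0.96.
Non-CYP routes (28%) are unchanged.
New clearance relative to baseline: 0.0912 + 0.96 + 0.28 = 1.3312.
Because systemic exposure varies inversely with clearance, the combined effect is 1 / 1.3312 = 0.751.

0.751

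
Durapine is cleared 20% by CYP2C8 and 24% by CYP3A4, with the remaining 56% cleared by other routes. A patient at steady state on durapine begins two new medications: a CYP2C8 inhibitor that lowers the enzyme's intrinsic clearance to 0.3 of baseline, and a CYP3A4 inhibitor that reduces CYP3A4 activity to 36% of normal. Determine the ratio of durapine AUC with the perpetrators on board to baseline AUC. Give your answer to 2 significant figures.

The CYP2C8 pathway (20% of clearance) drops to 0.3× activity: 0.2 × 0.3 = 0.06.
The CYP3A4 pathway (24% of clearance) is reduced to 0.36× activity: 0.24 × 0.36 = 0.0864.
The remaining 56% of clearance is unaffected.
New clearance relative to baseline: 0.06 + 0.0864 + 0.56 = 0.7064.
Because AUC varies inversely with clearance, the combined effect is 1 / 0.7064 = 1.4.

1.4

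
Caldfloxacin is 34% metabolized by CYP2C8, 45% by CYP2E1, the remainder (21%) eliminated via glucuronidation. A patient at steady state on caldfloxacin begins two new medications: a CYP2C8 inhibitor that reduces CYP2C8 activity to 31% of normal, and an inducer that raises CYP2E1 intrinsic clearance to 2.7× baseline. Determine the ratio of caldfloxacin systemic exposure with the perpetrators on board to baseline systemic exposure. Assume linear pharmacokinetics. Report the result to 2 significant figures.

0.65

The CYP2C8 pathway (34% of clearance) is reduced to 0.31× activity: 0.34 × 0.31 = 0.1054.
The CYP2E1 pathway (45% of clearance) rises to 2.7× activity: 0.45 × 2.7 = 1.215.
Non-CYP routes (21%) are unchanged.
CL_new/CL_old = 0.1054 + 1.215 + 0.21 = 1.5304.
Systemic exposure ∝ 1/CL: fold-change = 1 / 1.5304 = 0.65.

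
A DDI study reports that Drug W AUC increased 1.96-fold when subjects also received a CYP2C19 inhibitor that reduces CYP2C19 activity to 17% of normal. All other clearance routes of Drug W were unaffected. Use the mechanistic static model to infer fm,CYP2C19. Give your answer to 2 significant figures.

0.59

Call the CYP2C19 fraction fm. After the interaction, CL_new/CL_old = fm × 0.17 + (1 − fm).
AUC ratio = 1 / (new CL fraction), so new CL fraction = 1 / 1.96 = 0.5102.
fm × 0.17 + 1 − fm = 0.5102  ⇒  fm × (0.17 − 1) = −0.4898  ⇒  fm = 0.59.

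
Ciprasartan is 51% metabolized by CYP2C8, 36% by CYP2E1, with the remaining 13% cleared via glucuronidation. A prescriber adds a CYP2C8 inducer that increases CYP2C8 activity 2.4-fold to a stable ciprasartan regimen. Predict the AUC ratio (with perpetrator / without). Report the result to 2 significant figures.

0.58

The CYP2C8 pathway (51% of clearance) increases to 2.4× activity: 0.51 × 2.4 = 1.224.
CYP2E1 (36%) and the residual 13% are unaffected.
Relative clearance = 1.224 + 0.36 + 0.13 = 1.714.
Since AUC ∝ 1/CL, the ratio is 1 / 1.714 = 0.58.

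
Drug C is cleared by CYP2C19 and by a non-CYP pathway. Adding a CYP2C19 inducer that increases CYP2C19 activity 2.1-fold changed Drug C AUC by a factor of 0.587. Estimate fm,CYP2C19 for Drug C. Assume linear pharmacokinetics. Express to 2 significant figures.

0.64

Let x = fm,CYP2C19. Because AUC ∝ 1/CL, relative clearance rose to 1/0.587 = 1.704.
Setting x·2.1 + (1 − x) = 1.704 and solving: x = (1.704 − 1)/(2.1 − 1) = 0.64.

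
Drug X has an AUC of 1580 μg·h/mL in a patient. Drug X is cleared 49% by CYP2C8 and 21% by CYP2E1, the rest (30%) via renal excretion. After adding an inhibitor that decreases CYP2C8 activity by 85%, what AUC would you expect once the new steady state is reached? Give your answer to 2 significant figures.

The CYP2C8 pathway (49% of clearance) falls to 0.15× activity: 0.49 × 0.15 = 0.0735.
CYP2E1 (21%) and the residual 30% are unaffected.
CL_new/CL_old = 0.0735 + 0.21 + 0.3 = 0.5835.
AUC ∝ 1/CL, so new value = 1580 / 0.5835 = 2.7 × 10³ μg·h/mL.

2.7 × 10³ μg·h/mL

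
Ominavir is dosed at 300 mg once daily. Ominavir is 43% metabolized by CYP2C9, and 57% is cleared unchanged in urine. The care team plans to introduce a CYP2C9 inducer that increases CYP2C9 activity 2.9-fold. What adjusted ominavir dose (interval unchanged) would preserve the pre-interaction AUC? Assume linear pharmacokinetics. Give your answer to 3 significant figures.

The CYP2C9 pathway (43% of clearance) is boosted to 2.9× activity: 0.43 × 2.9 = 1.247.
Non-CYP routes (57%) are unchanged.
CL_new/CL_old = 1.247 + 0.57 = 1.817.
To maintain the same steady-state level, dose must scale with clearance: new dose = 300 × 1.817 = 545 mg.

545 mg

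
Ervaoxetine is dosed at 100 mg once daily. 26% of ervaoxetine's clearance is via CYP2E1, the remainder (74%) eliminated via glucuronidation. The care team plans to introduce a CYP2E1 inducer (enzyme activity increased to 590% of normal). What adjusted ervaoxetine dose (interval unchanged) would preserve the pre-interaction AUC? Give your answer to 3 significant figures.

227 mg

CYP2E1: 0.26 × 5.9 = 1.534
Other: 0.74 (unchanged)
New clearance relative to baseline: 1.534 + 0.74 = 2.274.
Css,avg = (dose rate)/CL, so holding Css fixed requires dose ∝ CL: 100 × 2.274 = 227 mg.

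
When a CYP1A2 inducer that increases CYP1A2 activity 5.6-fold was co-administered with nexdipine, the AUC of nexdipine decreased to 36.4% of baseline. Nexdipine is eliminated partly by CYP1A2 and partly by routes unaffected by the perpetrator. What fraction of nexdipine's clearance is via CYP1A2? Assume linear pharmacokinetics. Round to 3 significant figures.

0.380

Write x for the fraction cleared via CYP1A2. The observed AUC change means clearance rose to 1/0.364 = 2.747 of baseline.
Setting x·5.6 + (1 − x) = 2.747 and solving: x = (2.747 − 1)/(5.6 − 1) = 0.380.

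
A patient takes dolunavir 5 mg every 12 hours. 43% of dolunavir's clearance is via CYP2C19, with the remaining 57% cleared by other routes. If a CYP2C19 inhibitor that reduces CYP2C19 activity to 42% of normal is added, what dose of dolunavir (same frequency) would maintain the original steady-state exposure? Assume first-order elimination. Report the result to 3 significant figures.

The CYP2C19 pathway (43% of clearance) drops to 0.42× activity: 0.43 × 0.42 = 0.1806.
Non-CYP routes (57%) are unchanged.
CL_new/CL_old = 0.1806 + 0.57 = 0.7506.
To maintain the same steady-state level, dose must scale with clearance: new dose = 5 × 0.7506 = 3.75 mg.

3.75 mg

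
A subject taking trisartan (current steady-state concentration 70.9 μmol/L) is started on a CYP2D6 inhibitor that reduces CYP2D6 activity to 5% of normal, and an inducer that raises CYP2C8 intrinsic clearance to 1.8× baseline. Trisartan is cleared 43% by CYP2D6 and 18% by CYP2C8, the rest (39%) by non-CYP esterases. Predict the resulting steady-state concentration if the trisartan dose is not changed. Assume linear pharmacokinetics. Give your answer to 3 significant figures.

CYP2D6: 0.43 × 0.05 = 0.0215
CYP2C8: 0.18 × 1.8 = 0.324
Other: 0.39 (unchanged)
Relative clearance = 0.0215 + 0.324 + 0.39 = 0.7355.
New steady-state concentration = 70.9 / 0.7355 = 96.4 μmol/L (concentration scales inversely with clearance).

96.4 μmol/L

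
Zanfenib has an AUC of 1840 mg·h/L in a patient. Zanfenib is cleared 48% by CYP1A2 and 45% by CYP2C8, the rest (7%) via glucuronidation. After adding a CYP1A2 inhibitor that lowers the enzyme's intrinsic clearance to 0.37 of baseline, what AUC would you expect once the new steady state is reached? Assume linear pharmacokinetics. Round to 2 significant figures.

2.6 × 10³ mg·h/L

The CYP1A2 pathway (48% of clearance) falls to 0.37× activity: 0.48 × 0.37 = 0.1776.
CYP2C8 (45%) and the residual 7% are unaffected.
CL_new/CL_old = 0.1776 + 0.45 + 0.07 = 0.6976.
With dosing unchanged, AUC scales as 1/CL: 1840 / 0.6976 = 2.6 × 10³ mg·h/L.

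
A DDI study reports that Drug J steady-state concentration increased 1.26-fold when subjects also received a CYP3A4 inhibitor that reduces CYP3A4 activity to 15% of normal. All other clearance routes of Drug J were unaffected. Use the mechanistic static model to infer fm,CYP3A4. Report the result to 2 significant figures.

0.24

Let x = fm,CYP3A4. Because steady-state concentration ∝ 1/CL, relative clearance fell to 1/1.26 = 0.7937.
Setting x·0.15 + (1 − x) = 0.7937 and solving: x = (0.7937 − 1)/(0.15 − 1) = 0.24.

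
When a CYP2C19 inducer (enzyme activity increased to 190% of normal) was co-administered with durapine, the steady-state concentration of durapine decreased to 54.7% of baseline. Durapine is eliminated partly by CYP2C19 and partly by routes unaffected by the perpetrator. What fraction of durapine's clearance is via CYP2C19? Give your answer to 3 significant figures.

Write x for the fraction cleared via CYP2C19. The observed steady-state concentration change means clearance rose to 1/0.547 = 1.828 of baseline.
Setting x·1.9 + (1 − x) = 1.828 and solving: x = (1.828 − 1)/(1.9 − 1) = 0.920.

0.920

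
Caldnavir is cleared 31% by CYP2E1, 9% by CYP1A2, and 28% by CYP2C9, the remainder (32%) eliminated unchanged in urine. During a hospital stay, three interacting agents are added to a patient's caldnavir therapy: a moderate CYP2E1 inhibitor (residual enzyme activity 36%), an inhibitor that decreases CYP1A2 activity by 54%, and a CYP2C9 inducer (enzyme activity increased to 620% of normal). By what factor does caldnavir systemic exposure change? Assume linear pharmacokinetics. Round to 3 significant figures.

0.453

The CYP2E1 pathway (31% of clearance) falls to 0.36× activity: 0.31 × 0.36 = 0.1116.
The CYP1A2 pathway (9% of clearance) drops to 0.46× activity: 0.09 × 0.46 = 0.0414.
The CYP2C9 pathway (28% of clearance) is boosted to 6.2× activity: 0.28 × 6.2 = 1.736.
The remaining 32% of clearance is unaffected.
Relative clearance = 0.1116 + 0.0414 + 1.736 + 0.32 = 2.209.
Because systemic exposure varies inversely with clearance, the combined effect is 1 / 2.209 = 0.453.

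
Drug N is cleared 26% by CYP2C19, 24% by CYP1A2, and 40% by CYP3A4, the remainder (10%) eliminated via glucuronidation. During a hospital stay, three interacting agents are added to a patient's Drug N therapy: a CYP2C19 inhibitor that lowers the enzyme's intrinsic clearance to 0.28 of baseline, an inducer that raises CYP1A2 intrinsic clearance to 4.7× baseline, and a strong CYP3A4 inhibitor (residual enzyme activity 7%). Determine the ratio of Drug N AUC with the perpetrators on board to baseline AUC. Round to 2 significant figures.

0.75

CYP2C19: 0.26 × 0.28 = 0.0728
CYP1A2: 0.24 × 4.7 = 1.128
CYP3A4: 0.4 × 0.07 = 0.028
Other: 0.1 (unchanged)
Relative clearance = 0.0728 + 1.128 + 0.028 + 0.1 = 1.3288.
Because AUC varies inversely with clearance, the combined effect is 1 / 1.3288 = 0.75.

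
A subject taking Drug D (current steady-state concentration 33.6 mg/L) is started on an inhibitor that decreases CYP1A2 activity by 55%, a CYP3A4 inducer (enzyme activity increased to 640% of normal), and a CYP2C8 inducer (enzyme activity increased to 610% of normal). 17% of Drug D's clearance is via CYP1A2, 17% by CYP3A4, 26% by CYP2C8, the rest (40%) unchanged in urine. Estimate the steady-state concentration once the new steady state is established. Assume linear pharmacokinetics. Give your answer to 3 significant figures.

10.7 mg/L

CYP1A2: 0.17 × 0.45 = 0.0765
CYP3A4: 0.17 × 6.4 = 1.088
CYP2C8: 0.26 × 6.1 = 1.586
Other: 0.4 (unchanged)
CL_new/CL_old = 0.0765 + 1.088 + 1.586 + 0.4 = 3.1505.
Steady-state concentration ∝ 1/CL: new value = 33.6 / 3.1505 = 10.7 mg/L.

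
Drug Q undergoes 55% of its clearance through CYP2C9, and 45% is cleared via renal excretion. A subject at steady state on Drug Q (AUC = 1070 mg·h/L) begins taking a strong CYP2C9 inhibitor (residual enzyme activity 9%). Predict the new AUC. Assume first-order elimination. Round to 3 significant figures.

The CYP2C9 pathway (55% of clearance) drops to 0.09× activity: 0.55 × 0.09 = 0.0495.
Non-CYP routes (45%) are unchanged.
Relative clearance = 0.0495 + 0.45 = 0.4995.
New AUC = baseline ÷ relative clearance = 1070 / 0.4995 = 2.14 × 10³ mg·h/L.

2.14 × 10³ mg·h/L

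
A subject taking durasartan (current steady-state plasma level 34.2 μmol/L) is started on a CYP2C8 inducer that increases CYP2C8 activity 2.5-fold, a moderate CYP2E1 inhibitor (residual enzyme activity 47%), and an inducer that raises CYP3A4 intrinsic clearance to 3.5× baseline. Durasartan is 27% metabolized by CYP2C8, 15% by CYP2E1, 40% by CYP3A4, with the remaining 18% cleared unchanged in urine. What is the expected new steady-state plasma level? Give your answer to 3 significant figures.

The CYP2C8 pathway (27% of clearance) is boosted to 2.5× activity: 0.27 × 2.5 = 0.675.
The CYP2E1 pathway (15% of clearance) falls to 0.47× activity: 0.15 × 0.47 = 0.0705.
The CYP3A4 pathway (40% of clearance) increases to 3.5× activity: 0.4 × 3.5 = 1.4.
Non-CYP routes (18%) are unchanged.
Relative clearance = 0.675 + 0.0705 + 1.4 + 0.18 = 2.3255.
New steady-state plasma level = 34.2 / 2.3255 = 14.7 μmol/L (concentration scales inversely with clearance).

14.7 μmol/L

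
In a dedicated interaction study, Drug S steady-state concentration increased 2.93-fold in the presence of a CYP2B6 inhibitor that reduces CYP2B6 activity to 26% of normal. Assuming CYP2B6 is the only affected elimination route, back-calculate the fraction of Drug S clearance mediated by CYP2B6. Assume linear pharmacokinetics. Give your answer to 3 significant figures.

0.890

Let fm be the CYP2B6 fraction. New clearance relative to baseline = fm × 0.26 + (1 − fm).
Steady-state concentration ratio = 1 / (new CL fraction), so new CL fraction = 1 / 2.93 = 0.3413.
fm × 0.26 + 1 − fm = 0.3413  ⇒  fm × (0.26 − 1) = −0.6587  ⇒  fm = 0.890.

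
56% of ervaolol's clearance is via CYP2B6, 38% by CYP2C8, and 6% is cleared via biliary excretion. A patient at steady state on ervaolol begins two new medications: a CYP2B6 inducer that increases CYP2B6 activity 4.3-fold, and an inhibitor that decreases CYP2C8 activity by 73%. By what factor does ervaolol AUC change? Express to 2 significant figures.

0.39

The CYP2B6 pathway (56% of clearance) rises to 4.3× activity: 0.56 × 4.3 = 2.408.
The CYP2C8 pathway (38% of clearance) is reduced to 0.27× activity: 0.38 × 0.27 = 0.1026.
Non-CYP routes (6%) are unchanged.
CL_new/CL_old = 2.408 + 0.1026 + 0.06 = 2.5706.
Net AUC ratio = 1 / 2.5706 = 0.39.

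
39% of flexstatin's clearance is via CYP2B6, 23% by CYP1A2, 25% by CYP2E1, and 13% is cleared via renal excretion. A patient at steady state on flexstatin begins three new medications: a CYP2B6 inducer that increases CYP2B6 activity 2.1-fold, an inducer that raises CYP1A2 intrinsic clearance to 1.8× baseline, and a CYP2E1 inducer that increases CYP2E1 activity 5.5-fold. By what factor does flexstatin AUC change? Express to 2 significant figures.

0.37

CYP2B6: 0.39 × 2.1 = 0.819
CYP1A2: 0.23 × 1.8 = 0.414
CYP2E1: 0.25 × 5.5 = 1.375
Other: 0.13 (unchanged)
New clearance relative to baseline: 0.819 + 0.414 + 1.375 + 0.13 = 2.738.
Net AUC ratio = 1 / 2.738 = 0.37.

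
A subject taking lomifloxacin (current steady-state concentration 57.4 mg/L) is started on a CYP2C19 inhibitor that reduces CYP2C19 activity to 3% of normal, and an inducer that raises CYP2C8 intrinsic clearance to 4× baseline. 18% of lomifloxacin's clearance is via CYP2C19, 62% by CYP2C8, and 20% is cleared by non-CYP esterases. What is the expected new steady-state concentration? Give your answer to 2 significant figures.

CYP2C19: 0.18 × 0.03 = 0.0054
CYP2C8: 0.62 × 4 = 2.48
Other: 0.2 (unchanged)
New clearance relative to baseline: 0.0054 + 2.48 + 0.2 = 2.6854.
Dividing the baseline by the relative clearance: 57.4 / 2.6854 = 21 mg/L.

21 mg/L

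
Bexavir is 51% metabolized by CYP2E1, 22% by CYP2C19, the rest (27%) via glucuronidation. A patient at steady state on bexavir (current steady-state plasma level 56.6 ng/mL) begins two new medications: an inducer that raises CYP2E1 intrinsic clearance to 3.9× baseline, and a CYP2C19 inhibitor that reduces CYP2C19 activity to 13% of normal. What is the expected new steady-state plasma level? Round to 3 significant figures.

24.7 ng/mL

The CYP2E1 pathway (51% of clearance) is boosted to 3.9× activity: 0.51 × 3.9 = 1.989.
The CYP2C19 pathway (22% of clearance) drops to 0.13× activity: 0.22 × 0.13 = 0.0286.
Non-CYP routes (27%) are unchanged.
Relative clearance = 1.989 + 0.0286 + 0.27 = 2.2876.
Steady-state plasma level ∝ 1/CL: new value = 56.6 / 2.2876 = 24.7 ng/mL.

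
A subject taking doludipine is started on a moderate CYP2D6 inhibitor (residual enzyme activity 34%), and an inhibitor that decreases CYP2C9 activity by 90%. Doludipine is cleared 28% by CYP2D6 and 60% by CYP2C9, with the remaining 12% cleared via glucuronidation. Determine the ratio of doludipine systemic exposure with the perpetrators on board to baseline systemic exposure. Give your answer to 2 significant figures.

3.6

The CYP2D6 pathway (28% of clearance) falls to 0.34× activity: 0.28 × 0.34 = 0.0952.
The CYP2C9 pathway (60% of clearance) is reduced to 0.1× activity: 0.6 × 0.1 = 0.06.
The remaining 12% of clearance is unaffected.
Relative clearance = 0.0952 + 0.06 + 0.12 = 0.2752.
Systemic exposure ∝ 1/CL: fold-change = 1 / 0.2752 = 3.6.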